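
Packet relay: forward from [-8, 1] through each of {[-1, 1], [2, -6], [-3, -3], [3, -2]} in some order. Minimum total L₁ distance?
25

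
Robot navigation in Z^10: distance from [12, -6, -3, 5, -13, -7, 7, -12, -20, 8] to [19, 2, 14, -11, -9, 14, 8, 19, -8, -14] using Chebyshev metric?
31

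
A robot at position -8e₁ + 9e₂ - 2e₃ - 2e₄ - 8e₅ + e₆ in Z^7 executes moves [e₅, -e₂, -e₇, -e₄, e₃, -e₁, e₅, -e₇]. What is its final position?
(-9, 8, -1, -3, -6, 1, -2)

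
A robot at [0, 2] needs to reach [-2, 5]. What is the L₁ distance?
5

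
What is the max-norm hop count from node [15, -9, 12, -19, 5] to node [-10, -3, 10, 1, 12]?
25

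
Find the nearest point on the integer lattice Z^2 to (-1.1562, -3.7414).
(-1, -4)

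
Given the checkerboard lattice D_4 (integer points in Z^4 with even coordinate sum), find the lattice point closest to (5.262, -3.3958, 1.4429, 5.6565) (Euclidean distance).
(5, -3, 2, 6)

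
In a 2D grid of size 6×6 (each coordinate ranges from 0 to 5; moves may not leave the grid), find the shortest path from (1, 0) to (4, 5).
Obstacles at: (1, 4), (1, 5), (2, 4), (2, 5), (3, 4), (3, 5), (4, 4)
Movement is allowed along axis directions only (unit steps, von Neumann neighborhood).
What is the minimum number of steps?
10
(one shortest path: (1, 0) → (2, 0) → (3, 0) → (4, 0) → (5, 0) → (5, 1) → (5, 2) → (5, 3) → (5, 4) → (5, 5) → (4, 5))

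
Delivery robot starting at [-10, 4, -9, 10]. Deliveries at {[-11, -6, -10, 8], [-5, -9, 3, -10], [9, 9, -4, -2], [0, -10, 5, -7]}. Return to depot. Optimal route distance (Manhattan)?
148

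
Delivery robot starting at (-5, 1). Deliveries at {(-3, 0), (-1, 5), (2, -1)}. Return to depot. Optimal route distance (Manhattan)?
26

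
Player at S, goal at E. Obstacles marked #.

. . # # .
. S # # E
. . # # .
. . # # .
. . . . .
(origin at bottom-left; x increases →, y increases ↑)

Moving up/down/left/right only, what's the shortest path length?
9
(one shortest path: (1, 3) → (1, 2) → (1, 1) → (1, 0) → (2, 0) → (3, 0) → (4, 0) → (4, 1) → (4, 2) → (4, 3))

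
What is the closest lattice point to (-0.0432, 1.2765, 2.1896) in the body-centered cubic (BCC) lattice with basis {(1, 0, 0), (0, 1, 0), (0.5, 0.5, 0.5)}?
(0, 1, 2)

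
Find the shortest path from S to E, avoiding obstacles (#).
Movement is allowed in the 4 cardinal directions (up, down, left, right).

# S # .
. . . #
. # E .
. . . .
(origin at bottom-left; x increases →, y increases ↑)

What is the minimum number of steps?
3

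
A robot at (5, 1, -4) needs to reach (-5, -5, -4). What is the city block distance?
16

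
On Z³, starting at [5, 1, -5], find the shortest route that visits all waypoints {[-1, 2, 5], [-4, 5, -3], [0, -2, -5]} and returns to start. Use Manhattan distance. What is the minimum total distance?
52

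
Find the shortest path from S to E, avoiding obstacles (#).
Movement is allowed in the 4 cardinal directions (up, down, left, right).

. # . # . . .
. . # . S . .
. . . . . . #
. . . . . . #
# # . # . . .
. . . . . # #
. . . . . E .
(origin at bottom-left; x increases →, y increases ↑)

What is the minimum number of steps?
6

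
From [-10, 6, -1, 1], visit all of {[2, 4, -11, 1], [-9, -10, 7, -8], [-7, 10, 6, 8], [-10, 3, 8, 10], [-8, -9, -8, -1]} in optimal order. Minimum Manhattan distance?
120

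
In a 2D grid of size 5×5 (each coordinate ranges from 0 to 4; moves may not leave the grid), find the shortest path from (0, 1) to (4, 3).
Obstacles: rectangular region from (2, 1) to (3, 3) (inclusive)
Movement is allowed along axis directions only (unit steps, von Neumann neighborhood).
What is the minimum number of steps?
8
(one shortest path: (0, 1) → (1, 1) → (1, 0) → (2, 0) → (3, 0) → (4, 0) → (4, 1) → (4, 2) → (4, 3))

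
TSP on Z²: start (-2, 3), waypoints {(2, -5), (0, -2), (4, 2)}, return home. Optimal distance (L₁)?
28
(one optimal route: (-2, 3) → (0, -2) → (2, -5) → (4, 2) → (-2, 3))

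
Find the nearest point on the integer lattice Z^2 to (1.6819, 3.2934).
(2, 3)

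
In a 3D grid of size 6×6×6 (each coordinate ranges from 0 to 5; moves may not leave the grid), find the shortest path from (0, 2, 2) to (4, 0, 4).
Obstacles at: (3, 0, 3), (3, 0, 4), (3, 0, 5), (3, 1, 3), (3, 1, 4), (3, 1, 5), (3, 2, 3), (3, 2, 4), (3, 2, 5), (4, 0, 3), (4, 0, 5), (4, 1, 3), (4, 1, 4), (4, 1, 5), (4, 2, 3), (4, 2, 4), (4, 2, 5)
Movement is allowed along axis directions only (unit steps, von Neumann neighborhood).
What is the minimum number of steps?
10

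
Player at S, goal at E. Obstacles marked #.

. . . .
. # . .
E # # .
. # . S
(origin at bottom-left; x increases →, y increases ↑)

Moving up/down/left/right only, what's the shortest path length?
8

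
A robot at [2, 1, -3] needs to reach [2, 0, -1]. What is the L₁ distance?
3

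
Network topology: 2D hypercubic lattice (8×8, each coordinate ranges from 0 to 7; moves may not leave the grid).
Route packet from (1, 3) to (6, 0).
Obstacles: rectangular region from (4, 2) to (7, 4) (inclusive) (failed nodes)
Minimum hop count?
8
(one shortest path: (1, 3) → (2, 3) → (3, 3) → (3, 2) → (3, 1) → (4, 1) → (5, 1) → (6, 1) → (6, 0))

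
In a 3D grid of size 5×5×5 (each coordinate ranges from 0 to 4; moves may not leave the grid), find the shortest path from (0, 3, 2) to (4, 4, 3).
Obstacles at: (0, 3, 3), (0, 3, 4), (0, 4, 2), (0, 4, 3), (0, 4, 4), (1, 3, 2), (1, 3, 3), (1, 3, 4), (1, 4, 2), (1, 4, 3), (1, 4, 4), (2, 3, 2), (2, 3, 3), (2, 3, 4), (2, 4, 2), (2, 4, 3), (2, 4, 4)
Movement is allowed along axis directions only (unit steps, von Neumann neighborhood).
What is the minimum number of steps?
8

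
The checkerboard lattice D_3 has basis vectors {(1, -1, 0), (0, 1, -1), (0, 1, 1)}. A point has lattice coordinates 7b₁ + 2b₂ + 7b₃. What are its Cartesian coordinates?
(7, 2, 5)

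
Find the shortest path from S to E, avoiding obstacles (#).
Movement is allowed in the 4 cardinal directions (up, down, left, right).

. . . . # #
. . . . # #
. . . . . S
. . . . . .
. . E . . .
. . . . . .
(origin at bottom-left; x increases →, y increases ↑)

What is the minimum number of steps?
5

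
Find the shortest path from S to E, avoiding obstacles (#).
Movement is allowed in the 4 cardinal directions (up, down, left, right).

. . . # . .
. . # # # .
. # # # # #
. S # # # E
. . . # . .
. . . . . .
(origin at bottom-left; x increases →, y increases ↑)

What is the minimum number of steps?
8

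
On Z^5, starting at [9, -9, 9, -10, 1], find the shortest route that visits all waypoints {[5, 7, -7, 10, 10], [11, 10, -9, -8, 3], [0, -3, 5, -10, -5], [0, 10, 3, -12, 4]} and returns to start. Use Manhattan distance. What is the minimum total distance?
176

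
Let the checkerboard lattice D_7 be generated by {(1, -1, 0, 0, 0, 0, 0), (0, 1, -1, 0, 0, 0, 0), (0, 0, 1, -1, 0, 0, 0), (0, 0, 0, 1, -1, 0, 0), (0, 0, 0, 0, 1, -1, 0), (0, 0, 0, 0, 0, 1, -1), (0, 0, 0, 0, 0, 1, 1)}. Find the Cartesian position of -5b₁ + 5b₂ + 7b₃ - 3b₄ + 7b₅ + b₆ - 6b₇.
(-5, 10, 2, -10, 10, -12, -7)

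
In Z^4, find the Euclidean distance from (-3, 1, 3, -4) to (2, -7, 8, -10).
12.2474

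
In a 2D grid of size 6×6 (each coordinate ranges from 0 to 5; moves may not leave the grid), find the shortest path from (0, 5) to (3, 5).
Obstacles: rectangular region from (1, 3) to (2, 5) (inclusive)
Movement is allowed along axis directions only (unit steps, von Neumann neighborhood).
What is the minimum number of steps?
9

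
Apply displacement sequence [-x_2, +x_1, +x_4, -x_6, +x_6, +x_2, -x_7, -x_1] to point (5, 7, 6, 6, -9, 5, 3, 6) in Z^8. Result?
(5, 7, 6, 7, -9, 5, 2, 6)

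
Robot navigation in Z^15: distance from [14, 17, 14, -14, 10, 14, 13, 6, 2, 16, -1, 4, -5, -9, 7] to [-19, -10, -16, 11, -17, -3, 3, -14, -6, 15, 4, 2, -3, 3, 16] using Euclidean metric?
72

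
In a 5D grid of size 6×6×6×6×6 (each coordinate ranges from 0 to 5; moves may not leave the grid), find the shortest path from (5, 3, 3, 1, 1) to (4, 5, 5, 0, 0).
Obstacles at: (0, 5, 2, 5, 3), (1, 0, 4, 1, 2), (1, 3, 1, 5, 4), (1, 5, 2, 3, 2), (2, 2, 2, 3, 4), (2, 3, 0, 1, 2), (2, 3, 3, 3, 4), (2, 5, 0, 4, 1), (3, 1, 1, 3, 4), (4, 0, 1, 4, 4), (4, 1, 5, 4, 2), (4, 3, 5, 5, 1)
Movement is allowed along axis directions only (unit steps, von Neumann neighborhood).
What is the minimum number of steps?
7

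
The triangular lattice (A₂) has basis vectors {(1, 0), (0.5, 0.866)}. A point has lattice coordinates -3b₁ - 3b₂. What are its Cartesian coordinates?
(-4.5, -2.598)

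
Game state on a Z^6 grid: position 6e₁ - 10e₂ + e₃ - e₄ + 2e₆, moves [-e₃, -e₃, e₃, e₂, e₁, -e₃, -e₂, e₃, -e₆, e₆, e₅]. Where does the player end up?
(7, -10, 0, -1, 1, 2)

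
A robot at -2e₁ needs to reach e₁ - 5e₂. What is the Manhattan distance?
8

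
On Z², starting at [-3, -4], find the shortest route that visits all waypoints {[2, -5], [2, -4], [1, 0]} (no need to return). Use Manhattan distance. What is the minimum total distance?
12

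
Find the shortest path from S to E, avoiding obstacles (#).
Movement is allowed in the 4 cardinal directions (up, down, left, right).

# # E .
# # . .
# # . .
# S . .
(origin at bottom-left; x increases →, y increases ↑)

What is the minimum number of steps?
4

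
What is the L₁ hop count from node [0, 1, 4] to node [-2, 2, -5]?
12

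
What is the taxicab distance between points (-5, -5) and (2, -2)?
10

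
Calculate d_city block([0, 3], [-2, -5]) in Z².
10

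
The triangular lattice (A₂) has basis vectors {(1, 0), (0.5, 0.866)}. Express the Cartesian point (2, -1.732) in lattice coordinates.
3b₁ - 2b₂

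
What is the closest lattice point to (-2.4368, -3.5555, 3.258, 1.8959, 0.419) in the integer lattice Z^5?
(-2, -4, 3, 2, 0)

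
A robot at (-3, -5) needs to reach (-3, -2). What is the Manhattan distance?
3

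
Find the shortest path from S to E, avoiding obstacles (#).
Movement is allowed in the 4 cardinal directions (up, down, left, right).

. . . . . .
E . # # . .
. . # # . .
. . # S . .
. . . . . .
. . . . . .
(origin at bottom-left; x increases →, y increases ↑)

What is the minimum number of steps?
7
(one shortest path: (3, 2) → (3, 1) → (2, 1) → (1, 1) → (0, 1) → (0, 2) → (0, 3) → (0, 4))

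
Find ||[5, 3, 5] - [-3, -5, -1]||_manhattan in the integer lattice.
22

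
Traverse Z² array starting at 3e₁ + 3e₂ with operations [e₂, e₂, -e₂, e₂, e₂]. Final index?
(3, 6)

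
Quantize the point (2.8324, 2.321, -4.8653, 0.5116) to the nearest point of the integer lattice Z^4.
(3, 2, -5, 1)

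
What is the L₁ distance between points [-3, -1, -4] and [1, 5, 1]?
15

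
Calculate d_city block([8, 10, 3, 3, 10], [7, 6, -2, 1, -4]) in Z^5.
26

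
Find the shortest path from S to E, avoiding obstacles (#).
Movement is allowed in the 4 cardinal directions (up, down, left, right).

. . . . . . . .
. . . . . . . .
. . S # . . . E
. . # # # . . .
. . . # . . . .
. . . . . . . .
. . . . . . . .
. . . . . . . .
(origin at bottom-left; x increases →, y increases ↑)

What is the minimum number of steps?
7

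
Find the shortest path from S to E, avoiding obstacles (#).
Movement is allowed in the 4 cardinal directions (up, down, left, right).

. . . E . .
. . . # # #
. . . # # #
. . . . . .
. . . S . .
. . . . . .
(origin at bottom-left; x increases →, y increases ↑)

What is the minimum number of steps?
6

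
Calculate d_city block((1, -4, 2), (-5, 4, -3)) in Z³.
19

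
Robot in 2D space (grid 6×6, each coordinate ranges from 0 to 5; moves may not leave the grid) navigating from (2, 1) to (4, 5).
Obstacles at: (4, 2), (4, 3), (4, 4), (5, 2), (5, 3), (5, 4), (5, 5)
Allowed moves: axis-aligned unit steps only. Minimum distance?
6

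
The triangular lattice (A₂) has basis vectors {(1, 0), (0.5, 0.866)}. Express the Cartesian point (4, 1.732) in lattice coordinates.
3b₁ + 2b₂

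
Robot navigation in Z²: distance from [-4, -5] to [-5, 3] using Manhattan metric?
9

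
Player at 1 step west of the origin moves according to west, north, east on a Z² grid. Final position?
(-1, 1)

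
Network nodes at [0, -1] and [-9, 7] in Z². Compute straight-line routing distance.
12.0416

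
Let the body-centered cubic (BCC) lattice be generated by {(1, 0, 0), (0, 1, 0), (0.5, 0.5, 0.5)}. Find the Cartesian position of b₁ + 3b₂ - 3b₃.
(-0.5, 1.5, -1.5)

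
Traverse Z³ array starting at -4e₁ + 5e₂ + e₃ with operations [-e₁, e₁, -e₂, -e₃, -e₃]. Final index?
(-4, 4, -1)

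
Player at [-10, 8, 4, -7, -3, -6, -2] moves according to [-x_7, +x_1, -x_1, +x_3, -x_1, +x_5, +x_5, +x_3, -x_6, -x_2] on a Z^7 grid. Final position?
(-11, 7, 6, -7, -1, -7, -3)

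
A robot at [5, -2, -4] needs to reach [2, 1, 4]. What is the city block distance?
14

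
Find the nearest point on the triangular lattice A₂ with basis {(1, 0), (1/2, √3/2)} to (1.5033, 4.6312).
(1.5, 4.33)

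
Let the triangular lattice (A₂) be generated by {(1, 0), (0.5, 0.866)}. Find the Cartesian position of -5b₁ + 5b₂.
(-2.5, 4.33)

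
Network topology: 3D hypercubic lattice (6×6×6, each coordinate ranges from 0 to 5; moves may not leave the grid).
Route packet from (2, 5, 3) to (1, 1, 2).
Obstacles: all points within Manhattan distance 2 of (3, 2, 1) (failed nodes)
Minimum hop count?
6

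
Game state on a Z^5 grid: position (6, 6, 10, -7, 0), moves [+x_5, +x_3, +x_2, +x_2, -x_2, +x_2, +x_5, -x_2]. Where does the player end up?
(6, 7, 11, -7, 2)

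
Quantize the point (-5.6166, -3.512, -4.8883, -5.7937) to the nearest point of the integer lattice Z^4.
(-6, -4, -5, -6)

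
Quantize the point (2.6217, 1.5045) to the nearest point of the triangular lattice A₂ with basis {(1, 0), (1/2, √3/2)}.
(3, 1.732)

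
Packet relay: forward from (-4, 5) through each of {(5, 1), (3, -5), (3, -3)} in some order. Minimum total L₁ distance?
21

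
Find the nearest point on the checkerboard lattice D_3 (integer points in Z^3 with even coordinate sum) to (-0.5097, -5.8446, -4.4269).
(0, -6, -4)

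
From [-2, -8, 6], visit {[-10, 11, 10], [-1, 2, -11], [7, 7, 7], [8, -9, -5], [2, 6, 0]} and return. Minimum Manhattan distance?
134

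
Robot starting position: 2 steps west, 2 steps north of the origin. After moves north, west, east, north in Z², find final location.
(-2, 4)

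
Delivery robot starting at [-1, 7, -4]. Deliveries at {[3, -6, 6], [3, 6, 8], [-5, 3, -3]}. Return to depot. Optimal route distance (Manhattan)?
66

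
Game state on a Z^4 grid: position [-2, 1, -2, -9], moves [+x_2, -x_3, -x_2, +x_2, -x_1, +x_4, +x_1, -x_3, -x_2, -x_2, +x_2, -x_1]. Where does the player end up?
(-3, 1, -4, -8)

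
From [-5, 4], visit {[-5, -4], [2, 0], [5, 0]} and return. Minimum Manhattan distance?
36
(one optimal route: (-5, 4) → (-5, -4) → (2, 0) → (5, 0) → (-5, 4))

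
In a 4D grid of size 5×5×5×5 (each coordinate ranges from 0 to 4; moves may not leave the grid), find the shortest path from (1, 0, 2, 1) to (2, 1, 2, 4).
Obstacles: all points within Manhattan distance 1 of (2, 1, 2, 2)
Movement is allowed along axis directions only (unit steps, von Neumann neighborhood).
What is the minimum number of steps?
5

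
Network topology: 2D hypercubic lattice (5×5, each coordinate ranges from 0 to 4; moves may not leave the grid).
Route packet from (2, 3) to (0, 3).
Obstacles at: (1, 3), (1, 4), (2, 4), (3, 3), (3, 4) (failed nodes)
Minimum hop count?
4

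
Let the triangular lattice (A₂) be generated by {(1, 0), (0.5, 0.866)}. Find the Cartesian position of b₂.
(0.5, 0.866)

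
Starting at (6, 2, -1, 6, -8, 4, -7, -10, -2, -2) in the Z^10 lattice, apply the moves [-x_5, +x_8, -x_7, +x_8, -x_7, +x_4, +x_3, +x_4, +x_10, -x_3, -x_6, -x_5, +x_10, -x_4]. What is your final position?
(6, 2, -1, 7, -10, 3, -9, -8, -2, 0)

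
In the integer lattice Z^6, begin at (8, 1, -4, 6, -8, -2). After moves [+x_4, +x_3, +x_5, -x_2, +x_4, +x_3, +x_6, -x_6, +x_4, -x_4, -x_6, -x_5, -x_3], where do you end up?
(8, 0, -3, 8, -8, -3)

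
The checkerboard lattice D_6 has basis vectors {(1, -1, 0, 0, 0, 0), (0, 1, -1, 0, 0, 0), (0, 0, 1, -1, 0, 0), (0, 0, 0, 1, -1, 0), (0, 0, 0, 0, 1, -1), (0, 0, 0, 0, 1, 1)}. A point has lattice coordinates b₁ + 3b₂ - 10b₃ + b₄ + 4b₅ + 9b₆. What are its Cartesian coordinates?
(1, 2, -13, 11, 12, 5)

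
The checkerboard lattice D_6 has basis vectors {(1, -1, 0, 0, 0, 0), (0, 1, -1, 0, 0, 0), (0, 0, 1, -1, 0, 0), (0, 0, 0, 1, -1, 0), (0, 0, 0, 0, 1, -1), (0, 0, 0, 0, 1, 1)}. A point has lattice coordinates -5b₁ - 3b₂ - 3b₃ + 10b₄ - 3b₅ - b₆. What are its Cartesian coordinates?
(-5, 2, 0, 13, -14, 2)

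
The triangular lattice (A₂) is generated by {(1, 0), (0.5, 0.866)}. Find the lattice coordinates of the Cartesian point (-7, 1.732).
-8b₁ + 2b₂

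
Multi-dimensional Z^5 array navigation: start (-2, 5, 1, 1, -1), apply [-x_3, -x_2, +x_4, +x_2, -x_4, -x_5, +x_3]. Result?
(-2, 5, 1, 1, -2)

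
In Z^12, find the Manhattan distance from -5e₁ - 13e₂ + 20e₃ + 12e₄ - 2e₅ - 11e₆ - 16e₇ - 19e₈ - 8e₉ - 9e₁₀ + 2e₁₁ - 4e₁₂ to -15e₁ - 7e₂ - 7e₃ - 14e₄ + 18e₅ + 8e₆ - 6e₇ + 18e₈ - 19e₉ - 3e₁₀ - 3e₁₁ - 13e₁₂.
186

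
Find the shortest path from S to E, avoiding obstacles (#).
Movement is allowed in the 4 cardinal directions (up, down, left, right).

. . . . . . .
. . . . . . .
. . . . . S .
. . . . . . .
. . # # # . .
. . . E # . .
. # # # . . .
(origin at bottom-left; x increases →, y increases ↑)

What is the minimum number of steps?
9
(one shortest path: (5, 4) → (4, 4) → (3, 4) → (2, 4) → (1, 4) → (1, 3) → (1, 2) → (1, 1) → (2, 1) → (3, 1))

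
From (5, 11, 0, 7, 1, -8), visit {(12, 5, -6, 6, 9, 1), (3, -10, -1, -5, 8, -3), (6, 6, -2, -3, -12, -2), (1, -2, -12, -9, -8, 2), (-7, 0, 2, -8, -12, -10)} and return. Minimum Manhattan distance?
242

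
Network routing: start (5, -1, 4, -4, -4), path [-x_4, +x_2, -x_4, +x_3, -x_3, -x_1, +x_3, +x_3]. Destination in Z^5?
(4, 0, 6, -6, -4)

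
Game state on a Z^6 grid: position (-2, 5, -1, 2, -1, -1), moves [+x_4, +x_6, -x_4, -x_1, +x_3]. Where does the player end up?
(-3, 5, 0, 2, -1, 0)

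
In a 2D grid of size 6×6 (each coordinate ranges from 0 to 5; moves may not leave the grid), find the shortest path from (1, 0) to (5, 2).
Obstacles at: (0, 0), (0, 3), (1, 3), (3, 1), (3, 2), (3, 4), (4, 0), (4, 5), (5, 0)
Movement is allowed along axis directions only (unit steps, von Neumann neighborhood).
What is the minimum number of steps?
8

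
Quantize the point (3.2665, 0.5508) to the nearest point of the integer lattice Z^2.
(3, 1)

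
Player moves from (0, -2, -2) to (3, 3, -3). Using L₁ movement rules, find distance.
9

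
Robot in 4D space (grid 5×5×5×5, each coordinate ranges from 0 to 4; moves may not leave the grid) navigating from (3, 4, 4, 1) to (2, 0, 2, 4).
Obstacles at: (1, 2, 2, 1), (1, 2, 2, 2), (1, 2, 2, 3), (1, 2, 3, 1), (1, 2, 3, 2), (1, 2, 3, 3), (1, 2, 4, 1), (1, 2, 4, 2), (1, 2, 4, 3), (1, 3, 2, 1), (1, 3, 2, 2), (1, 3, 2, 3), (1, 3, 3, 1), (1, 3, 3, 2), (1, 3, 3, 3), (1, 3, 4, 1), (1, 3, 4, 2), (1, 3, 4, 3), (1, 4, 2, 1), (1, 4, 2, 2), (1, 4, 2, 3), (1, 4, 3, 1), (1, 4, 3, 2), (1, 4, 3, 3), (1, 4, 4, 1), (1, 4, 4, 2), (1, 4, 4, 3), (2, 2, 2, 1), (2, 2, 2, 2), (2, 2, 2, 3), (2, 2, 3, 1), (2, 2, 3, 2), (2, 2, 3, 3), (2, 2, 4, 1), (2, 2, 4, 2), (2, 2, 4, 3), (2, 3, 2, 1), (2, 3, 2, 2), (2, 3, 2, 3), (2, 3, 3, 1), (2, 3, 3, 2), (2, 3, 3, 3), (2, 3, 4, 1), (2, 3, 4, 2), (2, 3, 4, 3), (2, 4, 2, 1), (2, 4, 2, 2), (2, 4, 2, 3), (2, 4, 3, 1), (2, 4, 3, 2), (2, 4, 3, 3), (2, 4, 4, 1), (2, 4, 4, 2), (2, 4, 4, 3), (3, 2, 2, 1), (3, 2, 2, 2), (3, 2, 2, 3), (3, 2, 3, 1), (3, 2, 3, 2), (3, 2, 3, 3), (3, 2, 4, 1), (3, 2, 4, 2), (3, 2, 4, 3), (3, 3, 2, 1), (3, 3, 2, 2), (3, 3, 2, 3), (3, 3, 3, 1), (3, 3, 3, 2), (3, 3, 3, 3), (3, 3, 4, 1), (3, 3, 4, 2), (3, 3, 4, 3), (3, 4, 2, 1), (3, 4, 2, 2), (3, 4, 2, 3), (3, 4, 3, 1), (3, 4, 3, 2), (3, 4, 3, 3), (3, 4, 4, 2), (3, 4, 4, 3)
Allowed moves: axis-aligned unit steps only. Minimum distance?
12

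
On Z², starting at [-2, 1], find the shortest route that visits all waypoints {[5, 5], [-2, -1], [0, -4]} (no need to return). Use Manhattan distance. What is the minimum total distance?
21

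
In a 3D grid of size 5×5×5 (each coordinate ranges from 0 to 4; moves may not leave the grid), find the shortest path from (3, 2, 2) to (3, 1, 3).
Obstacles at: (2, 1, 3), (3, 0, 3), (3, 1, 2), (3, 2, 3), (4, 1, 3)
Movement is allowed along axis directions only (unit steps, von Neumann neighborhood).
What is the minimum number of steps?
6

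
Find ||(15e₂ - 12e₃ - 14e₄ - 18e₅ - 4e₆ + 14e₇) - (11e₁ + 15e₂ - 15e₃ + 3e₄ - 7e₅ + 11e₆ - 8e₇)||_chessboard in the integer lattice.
22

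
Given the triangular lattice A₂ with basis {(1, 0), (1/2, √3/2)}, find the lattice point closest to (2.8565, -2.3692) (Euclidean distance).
(2.5, -2.598)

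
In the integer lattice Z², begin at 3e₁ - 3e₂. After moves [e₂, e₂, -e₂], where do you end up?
(3, -2)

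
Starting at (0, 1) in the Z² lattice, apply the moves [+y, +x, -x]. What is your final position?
(0, 2)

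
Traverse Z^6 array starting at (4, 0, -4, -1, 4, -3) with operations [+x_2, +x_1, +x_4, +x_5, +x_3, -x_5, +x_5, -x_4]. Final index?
(5, 1, -3, -1, 5, -3)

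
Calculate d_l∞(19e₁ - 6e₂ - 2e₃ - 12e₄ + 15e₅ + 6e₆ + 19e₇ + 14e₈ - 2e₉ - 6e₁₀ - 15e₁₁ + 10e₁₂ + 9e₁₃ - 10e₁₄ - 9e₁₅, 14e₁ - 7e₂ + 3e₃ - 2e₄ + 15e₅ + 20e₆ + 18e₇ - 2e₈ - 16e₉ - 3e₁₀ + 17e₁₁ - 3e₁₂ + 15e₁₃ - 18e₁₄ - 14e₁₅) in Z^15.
32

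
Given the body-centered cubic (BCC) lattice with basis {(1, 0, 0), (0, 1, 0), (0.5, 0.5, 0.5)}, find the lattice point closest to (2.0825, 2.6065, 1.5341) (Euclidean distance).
(2.5, 2.5, 1.5)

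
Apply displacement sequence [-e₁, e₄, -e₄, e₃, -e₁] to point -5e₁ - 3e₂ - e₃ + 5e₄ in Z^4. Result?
(-7, -3, 0, 5)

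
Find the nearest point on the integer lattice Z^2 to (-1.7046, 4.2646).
(-2, 4)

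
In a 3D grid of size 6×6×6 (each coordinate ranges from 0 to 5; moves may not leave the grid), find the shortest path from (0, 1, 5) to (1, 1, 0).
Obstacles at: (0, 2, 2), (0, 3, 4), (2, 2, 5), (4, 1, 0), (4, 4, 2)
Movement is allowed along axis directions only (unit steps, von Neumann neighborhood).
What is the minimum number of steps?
6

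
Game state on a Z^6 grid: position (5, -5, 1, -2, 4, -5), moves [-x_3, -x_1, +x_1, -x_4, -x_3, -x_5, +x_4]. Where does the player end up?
(5, -5, -1, -2, 3, -5)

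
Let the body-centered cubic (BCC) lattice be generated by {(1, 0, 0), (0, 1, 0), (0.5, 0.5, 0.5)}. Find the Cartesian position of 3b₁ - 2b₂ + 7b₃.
(6.5, 1.5, 3.5)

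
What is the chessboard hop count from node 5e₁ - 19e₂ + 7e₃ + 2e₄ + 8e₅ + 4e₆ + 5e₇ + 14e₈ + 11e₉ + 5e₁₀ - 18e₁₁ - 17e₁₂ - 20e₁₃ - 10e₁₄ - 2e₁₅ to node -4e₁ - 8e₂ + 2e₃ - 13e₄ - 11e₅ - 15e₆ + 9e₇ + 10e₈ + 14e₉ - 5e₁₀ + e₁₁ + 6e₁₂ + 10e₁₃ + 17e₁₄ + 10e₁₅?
30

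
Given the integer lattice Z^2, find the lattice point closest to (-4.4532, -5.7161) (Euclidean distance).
(-4, -6)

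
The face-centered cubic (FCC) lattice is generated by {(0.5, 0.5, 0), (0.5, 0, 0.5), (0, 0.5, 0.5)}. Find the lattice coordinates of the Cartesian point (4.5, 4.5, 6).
3b₁ + 6b₂ + 6b₃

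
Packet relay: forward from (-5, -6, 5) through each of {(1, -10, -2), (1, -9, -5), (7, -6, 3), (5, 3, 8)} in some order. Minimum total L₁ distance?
54
(one optimal route: (-5, -6, 5) → (1, -10, -2) → (1, -9, -5) → (7, -6, 3) → (5, 3, 8))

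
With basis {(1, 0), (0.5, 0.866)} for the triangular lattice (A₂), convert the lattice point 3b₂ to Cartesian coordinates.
(1.5, 2.598)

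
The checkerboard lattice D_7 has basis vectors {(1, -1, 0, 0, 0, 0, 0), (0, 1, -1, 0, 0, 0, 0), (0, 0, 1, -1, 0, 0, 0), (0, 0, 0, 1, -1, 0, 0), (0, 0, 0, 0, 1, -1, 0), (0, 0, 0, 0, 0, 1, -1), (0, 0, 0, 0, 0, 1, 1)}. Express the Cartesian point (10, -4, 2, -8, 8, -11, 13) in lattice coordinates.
10b₁ + 6b₂ + 8b₃ + 8b₅ - 8b₆ + 5b₇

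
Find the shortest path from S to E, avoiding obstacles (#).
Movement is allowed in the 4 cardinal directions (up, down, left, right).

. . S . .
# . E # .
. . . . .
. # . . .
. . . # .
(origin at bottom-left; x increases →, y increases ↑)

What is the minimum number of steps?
1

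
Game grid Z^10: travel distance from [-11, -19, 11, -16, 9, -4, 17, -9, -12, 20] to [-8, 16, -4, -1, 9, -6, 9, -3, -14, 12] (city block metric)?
94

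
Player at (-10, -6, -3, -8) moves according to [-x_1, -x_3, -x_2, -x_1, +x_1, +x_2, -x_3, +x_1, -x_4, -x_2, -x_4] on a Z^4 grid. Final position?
(-10, -7, -5, -10)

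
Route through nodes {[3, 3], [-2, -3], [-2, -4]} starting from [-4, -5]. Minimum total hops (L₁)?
15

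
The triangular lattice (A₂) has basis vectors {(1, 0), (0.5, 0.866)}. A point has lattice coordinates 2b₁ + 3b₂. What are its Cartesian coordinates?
(3.5, 2.598)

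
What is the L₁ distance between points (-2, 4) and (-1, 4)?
1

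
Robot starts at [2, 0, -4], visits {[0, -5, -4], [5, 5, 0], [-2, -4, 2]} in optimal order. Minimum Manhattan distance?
34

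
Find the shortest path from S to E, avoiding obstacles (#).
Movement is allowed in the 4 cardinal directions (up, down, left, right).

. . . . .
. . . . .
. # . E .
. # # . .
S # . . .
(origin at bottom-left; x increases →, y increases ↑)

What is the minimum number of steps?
7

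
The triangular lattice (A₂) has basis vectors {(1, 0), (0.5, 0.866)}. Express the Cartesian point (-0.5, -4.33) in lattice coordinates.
2b₁ - 5b₂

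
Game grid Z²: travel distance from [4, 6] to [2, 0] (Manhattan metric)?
8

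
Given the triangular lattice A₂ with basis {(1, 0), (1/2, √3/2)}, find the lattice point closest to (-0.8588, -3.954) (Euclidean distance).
(-1, -3.464)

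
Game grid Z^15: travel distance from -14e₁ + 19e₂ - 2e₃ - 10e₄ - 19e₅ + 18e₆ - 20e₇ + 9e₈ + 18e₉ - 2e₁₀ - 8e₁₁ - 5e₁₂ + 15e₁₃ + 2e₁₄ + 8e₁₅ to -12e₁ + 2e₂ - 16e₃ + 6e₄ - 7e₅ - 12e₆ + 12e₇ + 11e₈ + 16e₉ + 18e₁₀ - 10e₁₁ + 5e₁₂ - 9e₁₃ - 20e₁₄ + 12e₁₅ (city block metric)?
209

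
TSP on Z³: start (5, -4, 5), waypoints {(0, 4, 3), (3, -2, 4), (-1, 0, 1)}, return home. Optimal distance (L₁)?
36
(one optimal route: (5, -4, 5) → (0, 4, 3) → (-1, 0, 1) → (3, -2, 4) → (5, -4, 5))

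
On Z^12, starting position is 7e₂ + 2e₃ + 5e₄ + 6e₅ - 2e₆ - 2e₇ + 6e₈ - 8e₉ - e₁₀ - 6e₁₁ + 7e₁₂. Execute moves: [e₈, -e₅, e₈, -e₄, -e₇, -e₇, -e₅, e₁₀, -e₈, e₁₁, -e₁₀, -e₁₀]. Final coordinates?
(0, 7, 2, 4, 4, -2, -4, 7, -8, -2, -5, 7)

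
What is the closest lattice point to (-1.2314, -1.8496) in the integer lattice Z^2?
(-1, -2)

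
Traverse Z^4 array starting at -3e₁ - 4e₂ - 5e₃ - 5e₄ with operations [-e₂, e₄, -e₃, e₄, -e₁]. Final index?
(-4, -5, -6, -3)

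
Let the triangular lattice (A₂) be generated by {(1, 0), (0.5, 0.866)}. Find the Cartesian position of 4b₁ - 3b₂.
(2.5, -2.598)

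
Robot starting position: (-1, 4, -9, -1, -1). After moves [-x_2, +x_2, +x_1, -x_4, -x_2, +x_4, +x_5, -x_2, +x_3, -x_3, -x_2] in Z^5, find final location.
(0, 1, -9, -1, 0)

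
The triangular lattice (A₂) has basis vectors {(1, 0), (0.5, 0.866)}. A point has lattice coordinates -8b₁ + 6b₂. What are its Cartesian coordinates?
(-5, 5.196)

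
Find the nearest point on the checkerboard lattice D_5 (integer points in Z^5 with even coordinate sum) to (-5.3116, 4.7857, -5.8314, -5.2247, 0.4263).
(-5, 5, -6, -5, 1)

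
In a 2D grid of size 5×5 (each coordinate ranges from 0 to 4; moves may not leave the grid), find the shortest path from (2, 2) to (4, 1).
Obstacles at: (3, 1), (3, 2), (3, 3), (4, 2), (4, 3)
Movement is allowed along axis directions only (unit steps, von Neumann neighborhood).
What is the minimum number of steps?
5
(one shortest path: (2, 2) → (2, 1) → (2, 0) → (3, 0) → (4, 0) → (4, 1))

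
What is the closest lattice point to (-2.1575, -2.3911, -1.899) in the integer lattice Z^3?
(-2, -2, -2)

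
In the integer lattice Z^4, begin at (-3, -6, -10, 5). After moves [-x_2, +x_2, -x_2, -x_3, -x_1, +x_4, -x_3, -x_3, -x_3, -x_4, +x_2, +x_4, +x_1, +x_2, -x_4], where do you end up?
(-3, -5, -14, 5)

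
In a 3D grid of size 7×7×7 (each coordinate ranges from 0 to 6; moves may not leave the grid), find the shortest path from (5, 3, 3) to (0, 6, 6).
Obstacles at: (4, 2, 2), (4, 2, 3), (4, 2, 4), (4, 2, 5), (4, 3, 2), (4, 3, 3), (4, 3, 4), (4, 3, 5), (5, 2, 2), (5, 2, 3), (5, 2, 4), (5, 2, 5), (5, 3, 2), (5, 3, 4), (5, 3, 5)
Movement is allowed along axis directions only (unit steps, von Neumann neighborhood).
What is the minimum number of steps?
11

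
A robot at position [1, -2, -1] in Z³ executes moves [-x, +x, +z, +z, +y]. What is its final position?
(1, -1, 1)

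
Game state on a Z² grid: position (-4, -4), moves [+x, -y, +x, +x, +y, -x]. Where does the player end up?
(-2, -4)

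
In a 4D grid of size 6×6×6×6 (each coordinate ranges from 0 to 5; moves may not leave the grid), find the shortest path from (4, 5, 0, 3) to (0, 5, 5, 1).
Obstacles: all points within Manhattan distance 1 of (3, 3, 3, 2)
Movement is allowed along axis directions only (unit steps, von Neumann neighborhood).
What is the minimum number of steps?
11
(one shortest path: (4, 5, 0, 3) → (3, 5, 0, 3) → (2, 5, 0, 3) → (1, 5, 0, 3) → (0, 5, 0, 3) → (0, 5, 1, 3) → (0, 5, 2, 3) → (0, 5, 3, 3) → (0, 5, 4, 3) → (0, 5, 5, 3) → (0, 5, 5, 2) → (0, 5, 5, 1))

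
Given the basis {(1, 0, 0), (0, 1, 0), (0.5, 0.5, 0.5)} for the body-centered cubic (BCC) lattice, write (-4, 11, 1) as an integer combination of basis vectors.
-5b₁ + 10b₂ + 2b₃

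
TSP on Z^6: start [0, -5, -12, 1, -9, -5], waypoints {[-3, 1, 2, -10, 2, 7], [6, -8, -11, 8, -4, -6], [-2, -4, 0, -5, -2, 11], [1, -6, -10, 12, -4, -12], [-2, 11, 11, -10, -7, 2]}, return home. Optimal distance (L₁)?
214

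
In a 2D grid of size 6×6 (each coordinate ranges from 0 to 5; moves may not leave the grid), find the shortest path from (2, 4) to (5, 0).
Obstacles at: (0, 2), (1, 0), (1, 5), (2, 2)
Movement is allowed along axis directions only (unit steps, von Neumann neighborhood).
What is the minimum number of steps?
7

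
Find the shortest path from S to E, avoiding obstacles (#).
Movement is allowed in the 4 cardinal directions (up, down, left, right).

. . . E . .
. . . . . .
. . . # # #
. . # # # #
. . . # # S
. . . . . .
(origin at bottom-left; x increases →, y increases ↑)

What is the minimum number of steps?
12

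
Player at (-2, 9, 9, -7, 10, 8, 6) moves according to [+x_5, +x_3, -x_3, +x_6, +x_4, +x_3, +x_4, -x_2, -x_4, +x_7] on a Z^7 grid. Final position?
(-2, 8, 10, -6, 11, 9, 7)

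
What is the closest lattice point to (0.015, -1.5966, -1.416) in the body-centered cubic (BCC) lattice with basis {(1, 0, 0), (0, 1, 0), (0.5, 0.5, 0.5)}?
(0.5, -1.5, -1.5)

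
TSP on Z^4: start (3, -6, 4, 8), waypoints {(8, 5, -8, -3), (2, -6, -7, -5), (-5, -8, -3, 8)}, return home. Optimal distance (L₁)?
102
(one optimal route: (3, -6, 4, 8) → (8, 5, -8, -3) → (2, -6, -7, -5) → (-5, -8, -3, 8) → (3, -6, 4, 8))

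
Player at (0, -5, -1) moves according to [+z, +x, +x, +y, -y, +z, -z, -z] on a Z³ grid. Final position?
(2, -5, -1)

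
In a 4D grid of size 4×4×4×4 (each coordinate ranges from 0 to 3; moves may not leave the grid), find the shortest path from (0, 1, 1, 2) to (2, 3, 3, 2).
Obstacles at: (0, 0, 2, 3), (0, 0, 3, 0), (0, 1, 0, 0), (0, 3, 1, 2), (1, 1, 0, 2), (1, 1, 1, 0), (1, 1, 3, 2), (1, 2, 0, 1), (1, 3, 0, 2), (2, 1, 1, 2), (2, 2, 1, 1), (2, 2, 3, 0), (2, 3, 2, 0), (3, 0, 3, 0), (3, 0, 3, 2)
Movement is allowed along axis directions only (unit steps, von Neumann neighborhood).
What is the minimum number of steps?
6
(one shortest path: (0, 1, 1, 2) → (1, 1, 1, 2) → (1, 2, 1, 2) → (2, 2, 1, 2) → (2, 3, 1, 2) → (2, 3, 2, 2) → (2, 3, 3, 2))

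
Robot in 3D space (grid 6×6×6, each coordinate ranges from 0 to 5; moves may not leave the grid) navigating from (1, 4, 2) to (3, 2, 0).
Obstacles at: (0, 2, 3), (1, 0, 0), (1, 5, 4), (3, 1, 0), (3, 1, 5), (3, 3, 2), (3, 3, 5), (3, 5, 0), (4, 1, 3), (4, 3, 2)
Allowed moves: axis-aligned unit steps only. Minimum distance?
6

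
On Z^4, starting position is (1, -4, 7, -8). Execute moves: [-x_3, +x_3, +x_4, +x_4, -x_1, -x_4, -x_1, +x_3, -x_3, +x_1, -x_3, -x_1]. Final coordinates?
(-1, -4, 6, -7)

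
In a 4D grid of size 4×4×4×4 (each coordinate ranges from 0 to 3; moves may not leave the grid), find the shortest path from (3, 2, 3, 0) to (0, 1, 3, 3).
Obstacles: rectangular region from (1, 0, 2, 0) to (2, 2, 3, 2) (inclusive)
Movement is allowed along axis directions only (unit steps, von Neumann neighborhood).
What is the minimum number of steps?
7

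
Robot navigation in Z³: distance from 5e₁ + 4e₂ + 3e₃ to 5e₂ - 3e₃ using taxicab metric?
12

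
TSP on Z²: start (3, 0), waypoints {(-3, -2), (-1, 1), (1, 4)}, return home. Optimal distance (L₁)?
24
(one optimal route: (3, 0) → (-3, -2) → (-1, 1) → (1, 4) → (3, 0))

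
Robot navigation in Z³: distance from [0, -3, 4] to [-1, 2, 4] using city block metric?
6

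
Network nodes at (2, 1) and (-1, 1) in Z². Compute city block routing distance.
3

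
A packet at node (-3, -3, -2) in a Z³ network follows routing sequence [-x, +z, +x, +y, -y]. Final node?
(-3, -3, -1)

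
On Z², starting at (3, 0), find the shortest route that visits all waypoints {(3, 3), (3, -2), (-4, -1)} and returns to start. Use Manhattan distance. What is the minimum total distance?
24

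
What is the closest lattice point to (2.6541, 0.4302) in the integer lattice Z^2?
(3, 0)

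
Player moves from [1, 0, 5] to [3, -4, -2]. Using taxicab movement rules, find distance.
13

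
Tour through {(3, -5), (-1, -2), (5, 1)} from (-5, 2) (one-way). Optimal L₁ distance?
23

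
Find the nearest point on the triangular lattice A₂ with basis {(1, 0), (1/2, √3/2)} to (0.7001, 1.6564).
(1, 1.732)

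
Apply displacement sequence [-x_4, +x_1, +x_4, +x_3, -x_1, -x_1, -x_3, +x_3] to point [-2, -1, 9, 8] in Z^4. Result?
(-3, -1, 10, 8)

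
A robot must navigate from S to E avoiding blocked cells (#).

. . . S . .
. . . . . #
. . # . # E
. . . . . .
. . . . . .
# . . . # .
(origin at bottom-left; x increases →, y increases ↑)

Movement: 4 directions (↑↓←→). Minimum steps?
6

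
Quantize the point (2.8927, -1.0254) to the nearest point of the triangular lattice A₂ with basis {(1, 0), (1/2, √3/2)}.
(2.5, -0.866)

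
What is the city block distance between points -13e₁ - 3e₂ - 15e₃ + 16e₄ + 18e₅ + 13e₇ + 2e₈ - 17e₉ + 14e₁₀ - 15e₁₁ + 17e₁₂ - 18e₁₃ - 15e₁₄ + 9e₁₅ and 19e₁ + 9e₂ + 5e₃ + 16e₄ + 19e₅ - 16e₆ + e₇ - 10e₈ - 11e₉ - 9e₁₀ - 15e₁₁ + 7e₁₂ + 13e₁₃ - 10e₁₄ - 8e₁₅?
197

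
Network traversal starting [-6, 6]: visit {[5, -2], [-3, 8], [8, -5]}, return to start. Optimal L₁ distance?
54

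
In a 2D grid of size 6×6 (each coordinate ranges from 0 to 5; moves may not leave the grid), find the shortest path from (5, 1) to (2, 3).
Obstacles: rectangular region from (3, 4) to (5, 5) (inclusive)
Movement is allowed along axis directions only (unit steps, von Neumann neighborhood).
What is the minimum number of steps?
5
(one shortest path: (5, 1) → (4, 1) → (3, 1) → (2, 1) → (2, 2) → (2, 3))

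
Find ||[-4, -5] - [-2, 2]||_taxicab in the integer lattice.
9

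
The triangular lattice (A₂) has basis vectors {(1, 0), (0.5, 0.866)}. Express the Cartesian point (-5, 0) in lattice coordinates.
-5b₁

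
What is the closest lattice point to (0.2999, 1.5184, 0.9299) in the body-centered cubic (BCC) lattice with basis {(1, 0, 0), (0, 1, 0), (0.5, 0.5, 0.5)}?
(0.5, 1.5, 0.5)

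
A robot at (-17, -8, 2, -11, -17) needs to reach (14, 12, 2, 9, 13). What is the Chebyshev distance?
31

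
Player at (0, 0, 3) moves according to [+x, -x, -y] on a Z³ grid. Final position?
(0, -1, 3)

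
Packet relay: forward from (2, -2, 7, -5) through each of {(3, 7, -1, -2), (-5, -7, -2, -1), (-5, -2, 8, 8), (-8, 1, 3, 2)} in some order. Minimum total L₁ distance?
81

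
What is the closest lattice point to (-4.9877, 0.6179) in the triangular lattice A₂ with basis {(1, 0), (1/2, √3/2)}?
(-4.5, 0.866)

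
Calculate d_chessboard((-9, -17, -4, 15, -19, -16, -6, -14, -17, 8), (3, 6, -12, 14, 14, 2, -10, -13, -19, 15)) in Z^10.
33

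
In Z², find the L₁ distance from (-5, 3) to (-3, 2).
3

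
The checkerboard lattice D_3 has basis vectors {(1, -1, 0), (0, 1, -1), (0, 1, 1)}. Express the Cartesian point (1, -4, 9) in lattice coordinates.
b₁ - 6b₂ + 3b₃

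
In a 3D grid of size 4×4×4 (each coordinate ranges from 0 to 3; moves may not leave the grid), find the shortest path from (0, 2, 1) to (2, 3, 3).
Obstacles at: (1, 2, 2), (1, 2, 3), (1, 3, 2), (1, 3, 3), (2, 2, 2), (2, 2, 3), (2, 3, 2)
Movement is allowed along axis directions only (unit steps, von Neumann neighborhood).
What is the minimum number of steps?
7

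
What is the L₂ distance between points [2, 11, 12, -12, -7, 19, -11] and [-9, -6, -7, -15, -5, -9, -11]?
39.598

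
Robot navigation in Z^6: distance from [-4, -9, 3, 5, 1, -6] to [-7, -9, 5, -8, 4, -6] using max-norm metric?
13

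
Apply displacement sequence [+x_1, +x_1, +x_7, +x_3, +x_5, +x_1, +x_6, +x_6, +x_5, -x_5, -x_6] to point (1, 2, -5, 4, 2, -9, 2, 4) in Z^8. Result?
(4, 2, -4, 4, 3, -8, 3, 4)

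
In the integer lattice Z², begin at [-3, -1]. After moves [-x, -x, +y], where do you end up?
(-5, 0)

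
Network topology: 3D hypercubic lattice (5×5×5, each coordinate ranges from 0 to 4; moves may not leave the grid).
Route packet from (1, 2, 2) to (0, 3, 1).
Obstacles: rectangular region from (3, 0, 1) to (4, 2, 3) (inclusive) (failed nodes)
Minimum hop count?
3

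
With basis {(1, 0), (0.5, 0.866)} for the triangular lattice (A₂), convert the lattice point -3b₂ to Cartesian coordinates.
(-1.5, -2.598)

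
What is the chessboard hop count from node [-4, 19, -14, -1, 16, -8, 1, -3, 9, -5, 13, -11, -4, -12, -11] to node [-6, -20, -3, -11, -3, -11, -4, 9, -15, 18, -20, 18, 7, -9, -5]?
39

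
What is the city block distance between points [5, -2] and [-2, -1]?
8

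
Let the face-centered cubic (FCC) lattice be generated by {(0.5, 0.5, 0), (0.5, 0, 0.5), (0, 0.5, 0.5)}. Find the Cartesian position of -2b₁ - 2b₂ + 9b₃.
(-2, 3.5, 3.5)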